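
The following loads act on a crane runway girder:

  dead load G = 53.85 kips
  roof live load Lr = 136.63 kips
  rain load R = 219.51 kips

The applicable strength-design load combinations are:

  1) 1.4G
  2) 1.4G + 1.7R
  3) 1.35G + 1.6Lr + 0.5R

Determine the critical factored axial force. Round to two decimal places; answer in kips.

448.56 kips

1) 1.4(53.85) = 75.39
2) 1.4(53.85) + 1.7(219.51) = 75.39 + 373.17 = 448.56
3) 1.35(53.85) + 1.6(136.63) + 0.5(219.51) = 401.06
Combination 2 governs: P_u = 448.56 kips.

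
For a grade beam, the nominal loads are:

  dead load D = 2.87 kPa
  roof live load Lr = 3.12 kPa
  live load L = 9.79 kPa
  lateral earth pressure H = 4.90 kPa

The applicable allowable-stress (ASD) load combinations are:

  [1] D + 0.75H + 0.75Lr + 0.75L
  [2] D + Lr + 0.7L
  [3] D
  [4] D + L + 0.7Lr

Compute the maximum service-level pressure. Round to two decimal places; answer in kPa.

[1] 1.0(2.87) + 0.75(4.90) + 0.75(3.12) + 0.75(9.79) = 2.87 + 3.68 + 2.34 + 7.34 = 16.23
[2] 1.0(2.87) + 1.0(3.12) + 0.7(9.79) = 2.87 + 3.12 + 6.85 = 12.84
[3] 1.0(2.87) = 2.87
[4] 1.0(2.87) + 1.0(9.79) + 0.7(3.12) = 2.87 + 9.79 + 2.18 = 14.84
Maximum is from combination 1.

16.23 kPa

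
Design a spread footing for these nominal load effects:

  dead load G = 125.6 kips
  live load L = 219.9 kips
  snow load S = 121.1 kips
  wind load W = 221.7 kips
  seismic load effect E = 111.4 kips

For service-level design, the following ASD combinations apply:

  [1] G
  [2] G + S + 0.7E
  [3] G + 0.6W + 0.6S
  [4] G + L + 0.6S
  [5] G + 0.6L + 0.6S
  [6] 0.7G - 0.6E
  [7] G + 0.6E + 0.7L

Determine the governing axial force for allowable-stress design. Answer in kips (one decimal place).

[1] 1.0(125.6) = 125.6
[2] 1.0(125.6) + 1.0(121.1) + 0.7(111.4) = 125.6 + 121.1 + 78.0 = 324.7
[3] 1.0(125.6) + 0.6(221.7) + 0.6(121.1) = 125.6 + 133.0 + 72.7 = 331.3
[4] 1.0(125.6) + 1.0(219.9) + 0.6(121.1) = 125.6 + 219.9 + 72.7 = 418.2
[5] 1.0(125.6) + 0.6(219.9) + 0.6(121.1) = 125.6 + 131.9 + 72.7 = 330.2
[6] 0.7(125.6) - 0.6(111.4) = 87.9 - 66.8 = 21.1
[7] 1.0(125.6) + 0.6(111.4) + 0.7(219.9) = 346.4
Maximum is from combination 4.

418.2 kips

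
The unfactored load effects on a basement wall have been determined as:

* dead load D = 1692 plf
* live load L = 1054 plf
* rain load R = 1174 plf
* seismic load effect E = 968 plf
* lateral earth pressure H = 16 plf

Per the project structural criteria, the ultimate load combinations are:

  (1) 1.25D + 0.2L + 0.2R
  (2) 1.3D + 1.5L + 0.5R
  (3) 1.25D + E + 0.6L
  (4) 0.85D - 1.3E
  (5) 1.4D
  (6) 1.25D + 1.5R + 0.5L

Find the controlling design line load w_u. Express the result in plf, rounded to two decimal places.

(1) 1.25(1692) + 0.2(1054) + 0.2(1174) = 2115.00 + 210.80 + 234.80 = 2560.60
(2) 1.3(1692) + 1.5(1054) + 0.5(1174) = 2199.60 + 1581.00 + 587.00 = 4367.60
(3) 1.25(1692) + 1.0(968) + 0.6(1054) = 2115.00 + 968.00 + 632.40 = 3715.40
(4) 0.85(1692) - 1.3(968) = 1438.20 - 1258.40 = 179.80
(5) 1.4(1692) = 2368.80
(6) 1.25(1692) + 1.5(1174) + 0.5(1054) = 2115.00 + 1761.00 + 527.00 = 4403.00
Maximum is from combination 6.

4403.00 plf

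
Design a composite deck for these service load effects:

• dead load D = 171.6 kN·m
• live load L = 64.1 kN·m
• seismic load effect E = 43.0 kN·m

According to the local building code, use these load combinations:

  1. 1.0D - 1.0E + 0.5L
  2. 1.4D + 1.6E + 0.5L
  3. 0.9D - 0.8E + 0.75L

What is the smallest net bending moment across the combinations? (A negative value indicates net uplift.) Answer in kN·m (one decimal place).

1. 1.0(171.6) - 1.0(43.0) + 0.5(64.1) = 171.6 - 43.0 + 32.1 = 160.7
2. 1.4(171.6) + 1.6(43.0) + 0.5(64.1) = 240.2 + 68.8 + 32.1 = 341.1
3. 0.9(171.6) - 0.8(43.0) + 0.75(64.1) = 154.4 - 34.4 + 48.1 = 168.1
Combination 1 gives the minimum: 160.7 kN·m.

160.7 kN·m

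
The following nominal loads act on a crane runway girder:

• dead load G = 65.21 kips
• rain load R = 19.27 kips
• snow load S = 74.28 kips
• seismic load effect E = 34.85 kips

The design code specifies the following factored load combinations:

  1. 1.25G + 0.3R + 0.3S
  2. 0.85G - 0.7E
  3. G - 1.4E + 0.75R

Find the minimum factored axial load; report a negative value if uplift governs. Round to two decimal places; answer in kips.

1. 1.25(65.21) + 0.3(19.27) + 0.3(74.28) = 109.58
2. 0.85(65.21) - 0.7(34.85) = 55.43 - 24.40 = 31.03
3. 1.0(65.21) - 1.4(34.85) + 0.75(19.27) = 65.21 - 48.79 + 14.45 = 30.87
Combination 3 gives the minimum: 30.87 kips.

30.87 kips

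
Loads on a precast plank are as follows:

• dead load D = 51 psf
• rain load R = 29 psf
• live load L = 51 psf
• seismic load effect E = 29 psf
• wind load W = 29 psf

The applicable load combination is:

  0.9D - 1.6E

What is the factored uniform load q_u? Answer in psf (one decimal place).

0.9(51) - 1.6(29) = -0.5
q_u = -0.5 psf.

-0.5 psf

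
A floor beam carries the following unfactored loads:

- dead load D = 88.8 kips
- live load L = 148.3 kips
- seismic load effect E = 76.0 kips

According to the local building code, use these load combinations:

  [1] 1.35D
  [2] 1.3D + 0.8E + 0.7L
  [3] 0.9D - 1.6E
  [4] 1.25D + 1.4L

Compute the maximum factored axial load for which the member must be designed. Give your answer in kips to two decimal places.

[1] 1.35(88.8) = 119.88
[2] 1.3(88.8) + 0.8(76.0) + 0.7(148.3) = 115.44 + 60.80 + 103.81 = 280.05
[3] 0.9(88.8) - 1.6(76.0) = 79.92 - 121.60 = -41.68
[4] 1.25(88.8) + 1.4(148.3) = 111.00 + 207.62 = 318.62
The controlling combination is 4, giving 318.62 kips.

318.62 kips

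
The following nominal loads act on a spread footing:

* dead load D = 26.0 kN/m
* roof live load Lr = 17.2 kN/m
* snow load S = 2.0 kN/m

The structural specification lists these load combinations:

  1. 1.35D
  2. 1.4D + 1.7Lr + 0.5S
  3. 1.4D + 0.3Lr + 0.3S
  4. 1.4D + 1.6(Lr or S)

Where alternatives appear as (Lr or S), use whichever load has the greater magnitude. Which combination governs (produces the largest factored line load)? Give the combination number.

Combination 2

(Lr or S) → Lr = 17.2 kN/m.
1. 1.35(26.0) = 35.10
2. 1.4(26.0) + 1.7(17.2) + 0.5(2.0) = 36.40 + 29.24 + 1.00 = 66.64
3. 1.4(26.0) + 0.3(17.2) + 0.3(2.0) = 36.40 + 5.16 + 0.60 = 42.16
4. 1.4(26.0) + 1.6(17.2) = 36.40 + 27.52 = 63.92
The largest value is 66.64 kN/m from combination 2.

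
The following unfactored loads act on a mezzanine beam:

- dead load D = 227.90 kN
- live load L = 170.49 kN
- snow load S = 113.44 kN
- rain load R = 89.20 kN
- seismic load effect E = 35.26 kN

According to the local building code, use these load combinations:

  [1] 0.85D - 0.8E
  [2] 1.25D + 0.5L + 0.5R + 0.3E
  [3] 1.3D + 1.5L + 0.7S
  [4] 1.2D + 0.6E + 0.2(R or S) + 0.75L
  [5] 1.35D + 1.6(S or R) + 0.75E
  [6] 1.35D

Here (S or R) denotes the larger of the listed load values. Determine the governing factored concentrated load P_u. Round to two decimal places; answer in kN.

(R or S) → S = 113.44 kN; (S or R) → S = 113.44 kN.
[1] 0.85(227.90) - 0.8(35.26) = 193.72 - 28.21 = 165.51
[2] 1.25(227.90) + 0.5(170.49) + 0.5(89.20) + 0.3(35.26) = 425.30
[3] 1.3(227.90) + 1.5(170.49) + 0.7(113.44) = 631.41
[4] 1.2(227.90) + 0.6(35.26) + 0.2(113.44) + 0.75(170.49) = 445.19
[5] 1.35(227.90) + 1.6(113.44) + 0.75(35.26) = 515.61
[6] 1.35(227.90) = 307.67
Combination 3 governs: P_u = 631.41 kN.

631.41 kN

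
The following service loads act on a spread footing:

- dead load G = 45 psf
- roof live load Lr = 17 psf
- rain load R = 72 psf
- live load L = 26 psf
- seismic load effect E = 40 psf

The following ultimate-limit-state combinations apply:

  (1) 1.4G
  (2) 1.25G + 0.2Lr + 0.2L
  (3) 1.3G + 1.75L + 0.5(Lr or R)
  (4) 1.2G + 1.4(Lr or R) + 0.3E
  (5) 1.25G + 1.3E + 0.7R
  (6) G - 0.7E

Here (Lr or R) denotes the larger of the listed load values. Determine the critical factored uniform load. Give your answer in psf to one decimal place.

166.8 psf

(Lr or R) → R = 72 psf.
(1) 1.4(45) = 63.0
(2) 1.25(45) + 0.2(17) + 0.2(26) = 64.9
(3) 1.3(45) + 1.75(26) + 0.5(72) = 140.0
(4) 1.2(45) + 1.4(72) + 0.3(40) = 166.8
(5) 1.25(45) + 1.3(40) + 0.7(72) = 158.7
(6) 1.0(45) - 0.7(40) = 17.0
The controlling combination is 4, giving 166.8 psf.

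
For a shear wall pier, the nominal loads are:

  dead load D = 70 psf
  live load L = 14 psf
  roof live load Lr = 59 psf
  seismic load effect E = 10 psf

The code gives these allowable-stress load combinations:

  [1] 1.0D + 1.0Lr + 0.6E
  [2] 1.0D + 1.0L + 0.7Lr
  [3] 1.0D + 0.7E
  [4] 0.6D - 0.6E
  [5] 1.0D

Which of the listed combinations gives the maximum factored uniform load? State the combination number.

Combination 1

[1] 1.0(70) + 1.0(59) + 0.6(10) = 70.0 + 59.0 + 6.0 = 135.0
[2] 1.0(70) + 1.0(14) + 0.7(59) = 70.0 + 14.0 + 41.3 = 125.3
[3] 1.0(70) + 0.7(10) = 70.0 + 7.0 = 77.0
[4] 0.6(70) - 0.6(10) = 42.0 - 6.0 = 36.0
[5] 1.0(70) = 70.0
The largest value is 135.0 psf from combination 1.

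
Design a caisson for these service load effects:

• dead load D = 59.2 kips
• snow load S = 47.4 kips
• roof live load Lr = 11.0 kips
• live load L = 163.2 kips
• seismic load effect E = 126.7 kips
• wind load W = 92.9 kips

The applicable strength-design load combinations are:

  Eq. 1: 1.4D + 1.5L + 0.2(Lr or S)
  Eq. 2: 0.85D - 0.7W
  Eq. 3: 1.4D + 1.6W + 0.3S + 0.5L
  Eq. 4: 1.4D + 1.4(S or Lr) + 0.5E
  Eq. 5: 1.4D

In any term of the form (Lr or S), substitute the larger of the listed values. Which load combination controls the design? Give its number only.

Combination 1

(Lr or S) → S = 47.4 kips; (S or Lr) → S = 47.4 kips.
Eq. 1: 1.4(59.2) + 1.5(163.2) + 0.2(47.4) = 82.88 + 244.80 + 9.48 = 337.16
Eq. 2: 0.85(59.2) - 0.7(92.9) = 50.32 - 65.03 = -14.71
Eq. 3: 1.4(59.2) + 1.6(92.9) + 0.3(47.4) + 0.5(163.2) = 82.88 + 148.64 + 14.22 + 81.60 = 327.34
Eq. 4: 1.4(59.2) + 1.4(47.4) + 0.5(126.7) = 82.88 + 66.36 + 63.35 = 212.59
Eq. 5: 1.4(59.2) = 82.88
The largest value is 337.16 kips from combination 1.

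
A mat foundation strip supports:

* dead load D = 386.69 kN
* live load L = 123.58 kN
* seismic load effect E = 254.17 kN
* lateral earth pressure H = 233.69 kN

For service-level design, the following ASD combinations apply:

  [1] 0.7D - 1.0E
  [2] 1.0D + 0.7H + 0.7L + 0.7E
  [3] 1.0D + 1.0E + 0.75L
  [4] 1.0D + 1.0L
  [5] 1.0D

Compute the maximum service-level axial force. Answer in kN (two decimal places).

[1] 0.7(386.69) - 1.0(254.17) = 270.68 - 254.17 = 16.51
[2] 1.0(386.69) + 0.7(233.69) + 0.7(123.58) + 0.7(254.17) = 386.69 + 163.58 + 86.51 + 177.92 = 814.70
[3] 1.0(386.69) + 1.0(254.17) + 0.75(123.58) = 386.69 + 254.17 + 92.69 = 733.55
[4] 1.0(386.69) + 1.0(123.58) = 386.69 + 123.58 = 510.27
[5] 1.0(386.69) = 386.69
The controlling combination is 2, giving 814.70 kN.

814.70 kN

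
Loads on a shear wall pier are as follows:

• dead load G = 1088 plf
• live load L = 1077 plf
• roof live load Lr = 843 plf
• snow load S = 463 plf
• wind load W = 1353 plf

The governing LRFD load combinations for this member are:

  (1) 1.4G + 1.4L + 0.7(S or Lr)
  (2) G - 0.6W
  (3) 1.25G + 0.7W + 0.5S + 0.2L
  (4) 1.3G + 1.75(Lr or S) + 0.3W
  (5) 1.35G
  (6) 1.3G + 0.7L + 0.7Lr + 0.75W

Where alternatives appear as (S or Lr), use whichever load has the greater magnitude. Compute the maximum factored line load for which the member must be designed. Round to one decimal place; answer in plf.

(S or Lr) → Lr = 843 plf; (Lr or S) → Lr = 843 plf.
(1) 1.4(1088) + 1.4(1077) + 0.7(843) = 1523.2 + 1507.8 + 590.1 = 3621.1
(2) 1.0(1088) - 0.6(1353) = 1088.0 - 811.8 = 276.2
(3) 1.25(1088) + 0.7(1353) + 0.5(463) + 0.2(1077) = 1360.0 + 947.1 + 231.5 + 215.4 = 2754.0
(4) 1.3(1088) + 1.75(843) + 0.3(1353) = 1414.4 + 1475.3 + 405.9 = 3295.6
(5) 1.35(1088) = 1468.8
(6) 1.3(1088) + 0.7(1077) + 0.7(843) + 0.75(1353) = 1414.4 + 753.9 + 590.1 + 1014.8 = 3773.2
Combination 6 governs: w_u = 3773.2 plf.

3773.2 plf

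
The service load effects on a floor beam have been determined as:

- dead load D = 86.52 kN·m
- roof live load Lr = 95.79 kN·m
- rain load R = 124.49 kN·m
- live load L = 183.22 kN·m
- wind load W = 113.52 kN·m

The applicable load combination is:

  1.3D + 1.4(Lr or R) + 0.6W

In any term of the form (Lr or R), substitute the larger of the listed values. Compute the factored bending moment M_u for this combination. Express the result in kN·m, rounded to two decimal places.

354.87 kN·m

(Lr or R) → R = 124.49 kN·m.
1.3(86.52) + 1.4(124.49) + 0.6(113.52) = 354.87
M_u = 354.87 kN·m.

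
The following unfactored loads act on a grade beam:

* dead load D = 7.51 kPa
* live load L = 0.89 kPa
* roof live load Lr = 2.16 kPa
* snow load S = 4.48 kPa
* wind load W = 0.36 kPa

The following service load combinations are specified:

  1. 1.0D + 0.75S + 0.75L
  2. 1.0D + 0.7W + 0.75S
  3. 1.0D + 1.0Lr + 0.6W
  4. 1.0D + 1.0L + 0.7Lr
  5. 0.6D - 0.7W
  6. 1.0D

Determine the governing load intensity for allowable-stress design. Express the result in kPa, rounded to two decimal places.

1. 1.0(7.51) + 0.75(4.48) + 0.75(0.89) = 11.54
2. 1.0(7.51) + 0.7(0.36) + 0.75(4.48) = 11.12
3. 1.0(7.51) + 1.0(2.16) + 0.6(0.36) = 9.89
4. 1.0(7.51) + 1.0(0.89) + 0.7(2.16) = 9.91
5. 0.6(7.51) - 0.7(0.36) = 4.25
6. 1.0(7.51) = 7.51
Combination 1 governs: q = 11.54 kPa.

11.54 kPa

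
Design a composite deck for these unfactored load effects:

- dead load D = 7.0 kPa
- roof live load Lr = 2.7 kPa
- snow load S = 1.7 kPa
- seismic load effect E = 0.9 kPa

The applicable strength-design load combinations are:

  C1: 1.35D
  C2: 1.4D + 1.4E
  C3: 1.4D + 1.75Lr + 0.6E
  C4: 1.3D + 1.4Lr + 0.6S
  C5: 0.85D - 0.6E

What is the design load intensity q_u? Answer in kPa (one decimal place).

C1: 1.35(7.0) = 9.5
C2: 1.4(7.0) + 1.4(0.9) = 9.8 + 1.3 = 11.1
C3: 1.4(7.0) + 1.75(2.7) + 0.6(0.9) = 15.1
C4: 1.3(7.0) + 1.4(2.7) + 0.6(1.7) = 9.1 + 3.8 + 1.0 = 13.9
C5: 0.85(7.0) - 0.6(0.9) = 5.4
Maximum is from combination 3.

15.1 kPa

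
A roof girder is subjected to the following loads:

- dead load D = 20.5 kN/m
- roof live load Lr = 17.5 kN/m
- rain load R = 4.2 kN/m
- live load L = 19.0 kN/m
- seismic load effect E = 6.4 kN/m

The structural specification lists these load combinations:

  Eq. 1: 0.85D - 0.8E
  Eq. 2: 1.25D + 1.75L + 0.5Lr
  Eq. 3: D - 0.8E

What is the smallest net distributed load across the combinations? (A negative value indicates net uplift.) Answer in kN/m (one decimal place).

12.3 kN/m

Eq. 1: 0.85(20.5) - 0.8(6.4) = 17.4 - 5.1 = 12.3
Eq. 2: 1.25(20.5) + 1.75(19.0) + 0.5(17.5) = 67.6
Eq. 3: 1.0(20.5) - 0.8(6.4) = 20.5 - 5.1 = 15.4
Combination 1 gives the minimum: 12.3 kN/m.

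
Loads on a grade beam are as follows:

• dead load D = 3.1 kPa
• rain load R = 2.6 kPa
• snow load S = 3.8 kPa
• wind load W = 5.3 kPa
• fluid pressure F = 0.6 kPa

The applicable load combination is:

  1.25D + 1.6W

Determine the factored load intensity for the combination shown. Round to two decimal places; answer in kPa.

12.36 kPa

1.25(3.1) + 1.6(5.3) = 12.36
q_u = 12.36 kPa.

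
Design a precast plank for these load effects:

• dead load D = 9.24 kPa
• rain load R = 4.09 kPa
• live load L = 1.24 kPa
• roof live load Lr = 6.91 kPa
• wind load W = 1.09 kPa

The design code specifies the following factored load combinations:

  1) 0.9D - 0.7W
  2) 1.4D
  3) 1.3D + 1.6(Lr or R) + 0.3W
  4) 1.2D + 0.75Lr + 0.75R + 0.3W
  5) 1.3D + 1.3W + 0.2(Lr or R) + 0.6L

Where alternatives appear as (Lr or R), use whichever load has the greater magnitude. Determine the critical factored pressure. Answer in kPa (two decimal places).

23.40 kPa

(Lr or R) → Lr = 6.91 kPa.
1) 0.9(9.24) - 0.7(1.09) = 7.55
2) 1.4(9.24) = 12.94
3) 1.3(9.24) + 1.6(6.91) + 0.3(1.09) = 23.40
4) 1.2(9.24) + 0.75(6.91) + 0.75(4.09) + 0.3(1.09) = 19.67
5) 1.3(9.24) + 1.3(1.09) + 0.2(6.91) + 0.6(1.24) = 15.56
Maximum is from combination 3.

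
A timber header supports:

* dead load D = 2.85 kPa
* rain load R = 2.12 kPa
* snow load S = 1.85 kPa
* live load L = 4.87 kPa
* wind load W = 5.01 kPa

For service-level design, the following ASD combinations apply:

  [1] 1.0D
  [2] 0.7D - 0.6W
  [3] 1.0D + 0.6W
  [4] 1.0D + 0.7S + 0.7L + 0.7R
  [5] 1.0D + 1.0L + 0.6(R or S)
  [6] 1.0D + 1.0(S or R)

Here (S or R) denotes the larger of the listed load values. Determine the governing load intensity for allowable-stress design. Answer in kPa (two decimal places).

9.04 kPa

(R or S) → R = 2.12 kPa; (S or R) → R = 2.12 kPa.
[1] 1.0(2.85) = 2.85
[2] 0.7(2.85) - 0.6(5.01) = -1.01
[3] 1.0(2.85) + 0.6(5.01) = 5.86
[4] 1.0(2.85) + 0.7(1.85) + 0.7(4.87) + 0.7(2.12) = 9.04
[5] 1.0(2.85) + 1.0(4.87) + 0.6(2.12) = 8.99
[6] 1.0(2.85) + 1.0(2.12) = 4.97
Maximum is from combination 4.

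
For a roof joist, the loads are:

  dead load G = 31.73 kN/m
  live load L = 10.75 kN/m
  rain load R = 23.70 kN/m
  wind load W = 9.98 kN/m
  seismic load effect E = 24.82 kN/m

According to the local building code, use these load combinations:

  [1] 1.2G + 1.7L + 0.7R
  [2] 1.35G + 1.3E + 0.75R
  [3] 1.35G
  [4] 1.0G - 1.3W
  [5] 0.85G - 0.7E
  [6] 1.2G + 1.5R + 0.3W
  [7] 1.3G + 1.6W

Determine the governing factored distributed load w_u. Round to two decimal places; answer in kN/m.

92.88 kN/m

[1] 1.2(31.73) + 1.7(10.75) + 0.7(23.70) = 72.94
[2] 1.35(31.73) + 1.3(24.82) + 0.75(23.70) = 92.88
[3] 1.35(31.73) = 42.84
[4] 1.0(31.73) - 1.3(9.98) = 31.73 - 12.97 = 18.76
[5] 0.85(31.73) - 0.7(24.82) = 26.97 - 17.37 = 9.60
[6] 1.2(31.73) + 1.5(23.70) + 0.3(9.98) = 38.08 + 35.55 + 2.99 = 76.62
[7] 1.3(31.73) + 1.6(9.98) = 41.25 + 15.97 = 57.22
Maximum is from combination 2.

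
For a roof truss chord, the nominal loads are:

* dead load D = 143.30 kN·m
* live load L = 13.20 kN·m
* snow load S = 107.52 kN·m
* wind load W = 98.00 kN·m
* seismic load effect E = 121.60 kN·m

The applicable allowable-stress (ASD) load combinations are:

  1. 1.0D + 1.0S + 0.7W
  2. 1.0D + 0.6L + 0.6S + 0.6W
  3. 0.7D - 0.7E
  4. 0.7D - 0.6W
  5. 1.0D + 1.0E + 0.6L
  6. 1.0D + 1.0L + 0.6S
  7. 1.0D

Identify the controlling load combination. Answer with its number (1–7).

Combination 1

1. 1.0(143.30) + 1.0(107.52) + 0.7(98.00) = 319.42
2. 1.0(143.30) + 0.6(13.20) + 0.6(107.52) + 0.6(98.00) = 274.53
3. 0.7(143.30) - 0.7(121.60) = 15.19
4. 0.7(143.30) - 0.6(98.00) = 41.51
5. 1.0(143.30) + 1.0(121.60) + 0.6(13.20) = 272.82
6. 1.0(143.30) + 1.0(13.20) + 0.6(107.52) = 221.01
7. 1.0(143.30) = 143.30
The largest value is 319.42 kN·m from combination 1.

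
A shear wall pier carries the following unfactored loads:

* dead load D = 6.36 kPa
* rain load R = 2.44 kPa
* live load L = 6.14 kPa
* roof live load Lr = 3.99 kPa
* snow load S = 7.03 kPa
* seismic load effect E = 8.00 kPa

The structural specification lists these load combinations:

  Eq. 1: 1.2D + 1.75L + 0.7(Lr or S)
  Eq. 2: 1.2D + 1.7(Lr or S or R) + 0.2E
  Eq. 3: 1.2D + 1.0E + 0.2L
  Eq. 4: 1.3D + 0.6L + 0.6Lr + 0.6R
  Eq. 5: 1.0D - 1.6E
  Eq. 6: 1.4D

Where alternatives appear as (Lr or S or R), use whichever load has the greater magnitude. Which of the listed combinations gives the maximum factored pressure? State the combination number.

(Lr or S) → S = 7.03 kPa; (Lr or S or R) → S = 7.03 kPa.
Eq. 1: 1.2(6.36) + 1.75(6.14) + 0.7(7.03) = 7.63 + 10.75 + 4.92 = 23.30
Eq. 2: 1.2(6.36) + 1.7(7.03) + 0.2(8.00) = 7.63 + 11.95 + 1.60 = 21.18
Eq. 3: 1.2(6.36) + 1.0(8.00) + 0.2(6.14) = 7.63 + 8.00 + 1.23 = 16.86
Eq. 4: 1.3(6.36) + 0.6(6.14) + 0.6(3.99) + 0.6(2.44) = 15.81
Eq. 5: 1.0(6.36) - 1.6(8.00) = 6.36 - 12.80 = -6.44
Eq. 6: 1.4(6.36) = 8.90
The largest value is 23.30 kPa from combination 1.

Combination 1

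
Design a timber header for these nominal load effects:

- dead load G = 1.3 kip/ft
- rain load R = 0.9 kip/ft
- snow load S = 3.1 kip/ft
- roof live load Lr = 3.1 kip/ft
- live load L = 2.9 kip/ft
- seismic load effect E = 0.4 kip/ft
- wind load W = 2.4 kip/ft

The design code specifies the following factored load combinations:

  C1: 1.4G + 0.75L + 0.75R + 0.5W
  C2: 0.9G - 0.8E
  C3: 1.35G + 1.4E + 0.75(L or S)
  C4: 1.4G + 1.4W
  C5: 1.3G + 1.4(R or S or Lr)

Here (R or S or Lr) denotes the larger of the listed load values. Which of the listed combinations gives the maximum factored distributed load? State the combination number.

Combination 5

(L or S) → S = 3.1 kip/ft; (R or S or Lr) → S = 3.1 kip/ft.
C1: 1.4(1.3) + 0.75(2.9) + 0.75(0.9) + 0.5(2.4) = 5.9
C2: 0.9(1.3) - 0.8(0.4) = 0.9
C3: 1.35(1.3) + 1.4(0.4) + 0.75(3.1) = 4.6
C4: 1.4(1.3) + 1.4(2.4) = 5.2
C5: 1.3(1.3) + 1.4(3.1) = 6.0
The largest value is 6.0 kip/ft from combination 5.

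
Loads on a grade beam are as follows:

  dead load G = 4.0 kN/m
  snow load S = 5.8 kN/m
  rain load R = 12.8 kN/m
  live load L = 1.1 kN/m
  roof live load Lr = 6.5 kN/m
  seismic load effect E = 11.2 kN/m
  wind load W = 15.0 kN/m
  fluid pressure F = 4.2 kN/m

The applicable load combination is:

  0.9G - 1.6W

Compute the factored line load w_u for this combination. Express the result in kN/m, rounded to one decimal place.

0.9(4.0) - 1.6(15.0) = -20.4
w_u = -20.4 kN/m.

-20.4 kN/m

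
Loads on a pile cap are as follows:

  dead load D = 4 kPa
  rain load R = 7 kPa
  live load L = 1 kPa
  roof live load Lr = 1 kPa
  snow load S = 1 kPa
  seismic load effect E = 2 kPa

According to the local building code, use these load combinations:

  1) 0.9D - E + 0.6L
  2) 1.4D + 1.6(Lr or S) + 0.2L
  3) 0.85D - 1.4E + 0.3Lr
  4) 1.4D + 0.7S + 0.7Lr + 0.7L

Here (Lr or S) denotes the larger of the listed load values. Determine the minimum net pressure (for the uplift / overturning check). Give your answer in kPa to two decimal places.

(Lr or S) → Lr = 1 kPa.
1) 0.9(4) - 1.0(2) + 0.6(1) = 3.60 - 2.00 + 0.60 = 2.20
2) 1.4(4) + 1.6(1) + 0.2(1) = 5.60 + 1.60 + 0.20 = 7.40
3) 0.85(4) - 1.4(2) + 0.3(1) = 3.40 - 2.80 + 0.30 = 0.90
4) 1.4(4) + 0.7(1) + 0.7(1) + 0.7(1) = 5.60 + 0.70 + 0.70 + 0.70 = 7.70
Combination 3 gives the minimum: 0.90 kPa.

0.90 kPa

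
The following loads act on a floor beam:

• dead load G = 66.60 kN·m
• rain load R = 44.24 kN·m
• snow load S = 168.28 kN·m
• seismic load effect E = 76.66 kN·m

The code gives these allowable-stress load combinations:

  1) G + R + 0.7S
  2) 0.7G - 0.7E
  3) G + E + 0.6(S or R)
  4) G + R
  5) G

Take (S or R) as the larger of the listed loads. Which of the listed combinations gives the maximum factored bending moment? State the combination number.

(S or R) → S = 168.28 kN·m.
1) 1.0(66.60) + 1.0(44.24) + 0.7(168.28) = 66.60 + 44.24 + 117.80 = 228.64
2) 0.7(66.60) - 0.7(76.66) = 46.62 - 53.66 = -7.04
3) 1.0(66.60) + 1.0(76.66) + 0.6(168.28) = 66.60 + 76.66 + 100.97 = 244.23
4) 1.0(66.60) + 1.0(44.24) = 66.60 + 44.24 = 110.84
5) 1.0(66.60) = 66.60
The largest value is 244.23 kN·m from combination 3.

Combination 3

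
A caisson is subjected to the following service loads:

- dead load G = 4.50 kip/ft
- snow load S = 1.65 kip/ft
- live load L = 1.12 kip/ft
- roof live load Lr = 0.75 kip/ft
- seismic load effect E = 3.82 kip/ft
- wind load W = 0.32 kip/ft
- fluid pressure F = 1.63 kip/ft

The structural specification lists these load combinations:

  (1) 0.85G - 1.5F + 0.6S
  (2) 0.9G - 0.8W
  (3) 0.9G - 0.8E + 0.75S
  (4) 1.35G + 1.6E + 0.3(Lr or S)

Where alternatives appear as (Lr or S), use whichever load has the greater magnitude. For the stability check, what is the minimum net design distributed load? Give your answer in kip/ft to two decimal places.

(Lr or S) → S = 1.65 kip/ft.
(1) 0.85(4.50) - 1.5(1.63) + 0.6(1.65) = 3.83 - 2.45 + 0.99 = 2.37
(2) 0.9(4.50) - 0.8(0.32) = 4.05 - 0.26 = 3.79
(3) 0.9(4.50) - 0.8(3.82) + 0.75(1.65) = 4.05 - 3.06 + 1.24 = 2.23
(4) 1.35(4.50) + 1.6(3.82) + 0.3(1.65) = 12.68
Combination 3 gives the minimum: 2.23 kip/ft.

2.23 kip/ft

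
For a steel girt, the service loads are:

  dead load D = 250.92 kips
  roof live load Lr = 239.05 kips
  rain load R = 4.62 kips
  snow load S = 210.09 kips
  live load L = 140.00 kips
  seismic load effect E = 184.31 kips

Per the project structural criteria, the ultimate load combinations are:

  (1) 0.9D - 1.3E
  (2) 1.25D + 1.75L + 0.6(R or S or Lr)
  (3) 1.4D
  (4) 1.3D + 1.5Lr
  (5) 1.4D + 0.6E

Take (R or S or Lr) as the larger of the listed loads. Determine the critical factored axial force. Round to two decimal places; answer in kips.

702.08 kips

(R or S or Lr) → Lr = 239.05 kips.
(1) 0.9(250.92) - 1.3(184.31) = -13.78
(2) 1.25(250.92) + 1.75(140.00) + 0.6(239.05) = 313.65 + 245.00 + 143.43 = 702.08
(3) 1.4(250.92) = 351.29
(4) 1.3(250.92) + 1.5(239.05) = 684.77
(5) 1.4(250.92) + 0.6(184.31) = 461.87
Combination 2 governs: P_u = 702.08 kips.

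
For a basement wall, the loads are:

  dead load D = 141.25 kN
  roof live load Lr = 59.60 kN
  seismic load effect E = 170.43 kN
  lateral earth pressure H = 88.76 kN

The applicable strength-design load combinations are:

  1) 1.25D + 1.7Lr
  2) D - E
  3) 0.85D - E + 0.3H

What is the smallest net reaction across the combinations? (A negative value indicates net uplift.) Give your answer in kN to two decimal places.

1) 1.25(141.25) + 1.7(59.60) = 176.56 + 101.32 = 277.88
2) 1.0(141.25) - 1.0(170.43) = 141.25 - 170.43 = -29.18
3) 0.85(141.25) - 1.0(170.43) + 0.3(88.76) = 120.06 - 170.43 + 26.63 = -23.74
Combination 2 gives the minimum: -29.18 kN.

-29.18 kN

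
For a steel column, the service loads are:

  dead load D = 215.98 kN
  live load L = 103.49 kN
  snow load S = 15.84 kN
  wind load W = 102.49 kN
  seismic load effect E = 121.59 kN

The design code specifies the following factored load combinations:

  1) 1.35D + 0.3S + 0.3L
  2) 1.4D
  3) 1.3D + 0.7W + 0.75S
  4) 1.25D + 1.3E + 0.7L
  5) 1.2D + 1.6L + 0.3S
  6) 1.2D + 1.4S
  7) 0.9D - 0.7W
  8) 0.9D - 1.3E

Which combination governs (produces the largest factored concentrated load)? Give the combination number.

Combination 4

1) 1.35(215.98) + 0.3(15.84) + 0.3(103.49) = 291.57 + 4.75 + 31.05 = 327.37
2) 1.4(215.98) = 302.37
3) 1.3(215.98) + 0.7(102.49) + 0.75(15.84) = 364.40
4) 1.25(215.98) + 1.3(121.59) + 0.7(103.49) = 269.98 + 158.07 + 72.44 = 500.49
5) 1.2(215.98) + 1.6(103.49) + 0.3(15.84) = 259.18 + 165.58 + 4.75 = 429.51
6) 1.2(215.98) + 1.4(15.84) = 281.35
7) 0.9(215.98) - 0.7(102.49) = 194.38 - 71.74 = 122.64
8) 0.9(215.98) - 1.3(121.59) = 36.32
The largest value is 500.49 kN from combination 4.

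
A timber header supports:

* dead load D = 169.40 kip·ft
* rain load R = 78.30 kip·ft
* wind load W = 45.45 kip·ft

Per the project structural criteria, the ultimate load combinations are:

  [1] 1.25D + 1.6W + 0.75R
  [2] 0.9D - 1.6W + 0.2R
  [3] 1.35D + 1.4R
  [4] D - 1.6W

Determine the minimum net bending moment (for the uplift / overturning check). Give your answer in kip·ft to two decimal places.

95.40 kip·ft

[1] 1.25(169.40) + 1.6(45.45) + 0.75(78.30) = 211.75 + 72.72 + 58.73 = 343.20
[2] 0.9(169.40) - 1.6(45.45) + 0.2(78.30) = 152.46 - 72.72 + 15.66 = 95.40
[3] 1.35(169.40) + 1.4(78.30) = 228.69 + 109.62 = 338.31
[4] 1.0(169.40) - 1.6(45.45) = 169.40 - 72.72 = 96.68
Combination 2 gives the minimum: 95.40 kip·ft.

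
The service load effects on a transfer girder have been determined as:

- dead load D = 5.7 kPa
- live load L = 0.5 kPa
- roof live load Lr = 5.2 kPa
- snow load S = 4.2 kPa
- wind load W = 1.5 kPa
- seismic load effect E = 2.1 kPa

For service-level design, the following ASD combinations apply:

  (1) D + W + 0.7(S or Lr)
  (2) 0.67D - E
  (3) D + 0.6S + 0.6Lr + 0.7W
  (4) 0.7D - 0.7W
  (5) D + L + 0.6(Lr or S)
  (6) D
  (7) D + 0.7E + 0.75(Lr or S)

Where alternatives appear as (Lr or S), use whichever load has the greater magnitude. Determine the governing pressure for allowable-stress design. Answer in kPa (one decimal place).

12.4 kPa

(S or Lr) → Lr = 5.2 kPa; (Lr or S) → Lr = 5.2 kPa.
(1) 1.0(5.7) + 1.0(1.5) + 0.7(5.2) = 5.7 + 1.5 + 3.6 = 10.8
(2) 0.67(5.7) - 1.0(2.1) = 3.8 - 2.1 = 1.7
(3) 1.0(5.7) + 0.6(4.2) + 0.6(5.2) + 0.7(1.5) = 5.7 + 2.5 + 3.1 + 1.1 = 12.4
(4) 0.7(5.7) - 0.7(1.5) = 4.0 - 1.1 = 2.9
(5) 1.0(5.7) + 1.0(0.5) + 0.6(5.2) = 5.7 + 0.5 + 3.1 = 9.3
(6) 1.0(5.7) = 5.7
(7) 1.0(5.7) + 0.7(2.1) + 0.75(5.2) = 5.7 + 1.5 + 3.9 = 11.1
Combination 3 governs: p = 12.4 kPa.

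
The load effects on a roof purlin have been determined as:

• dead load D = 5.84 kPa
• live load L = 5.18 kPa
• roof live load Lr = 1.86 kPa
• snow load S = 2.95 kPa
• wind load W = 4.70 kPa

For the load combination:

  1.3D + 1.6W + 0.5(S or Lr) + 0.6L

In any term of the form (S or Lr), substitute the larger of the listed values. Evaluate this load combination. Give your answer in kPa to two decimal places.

(S or Lr) → S = 2.95 kPa.
1.3(5.84) + 1.6(4.70) + 0.5(2.95) + 0.6(5.18) = 7.59 + 7.52 + 1.48 + 3.11 = 19.70
q_u = 19.70 kPa.

19.70 kPa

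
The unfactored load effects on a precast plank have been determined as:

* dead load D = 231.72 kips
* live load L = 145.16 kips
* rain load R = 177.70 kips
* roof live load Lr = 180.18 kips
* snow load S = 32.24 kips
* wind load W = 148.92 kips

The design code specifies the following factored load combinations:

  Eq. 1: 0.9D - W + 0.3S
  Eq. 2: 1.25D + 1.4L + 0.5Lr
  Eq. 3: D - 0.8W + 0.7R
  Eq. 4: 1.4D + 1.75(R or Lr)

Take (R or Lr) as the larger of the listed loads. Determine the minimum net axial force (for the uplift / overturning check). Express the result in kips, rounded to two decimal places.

69.30 kips

(R or Lr) → Lr = 180.18 kips.
Eq. 1: 0.9(231.72) - 1.0(148.92) + 0.3(32.24) = 208.55 - 148.92 + 9.67 = 69.30
Eq. 2: 1.25(231.72) + 1.4(145.16) + 0.5(180.18) = 289.65 + 203.22 + 90.09 = 582.96
Eq. 3: 1.0(231.72) - 0.8(148.92) + 0.7(177.70) = 231.72 - 119.14 + 124.39 = 236.97
Eq. 4: 1.4(231.72) + 1.75(180.18) = 639.72
Combination 1 gives the minimum: 69.30 kips.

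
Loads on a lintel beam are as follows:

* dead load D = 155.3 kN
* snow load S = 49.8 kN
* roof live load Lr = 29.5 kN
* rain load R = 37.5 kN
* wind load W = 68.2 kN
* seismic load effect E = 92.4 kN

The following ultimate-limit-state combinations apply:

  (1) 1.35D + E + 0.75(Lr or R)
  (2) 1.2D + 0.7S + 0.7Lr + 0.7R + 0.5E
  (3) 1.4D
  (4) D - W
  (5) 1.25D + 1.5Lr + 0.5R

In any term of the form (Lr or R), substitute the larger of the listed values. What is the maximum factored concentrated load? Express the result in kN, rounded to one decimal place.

(Lr or R) → R = 37.5 kN.
(1) 1.35(155.3) + 1.0(92.4) + 0.75(37.5) = 330.2
(2) 1.2(155.3) + 0.7(49.8) + 0.7(29.5) + 0.7(37.5) + 0.5(92.4) = 314.3
(3) 1.4(155.3) = 217.4
(4) 1.0(155.3) - 1.0(68.2) = 87.1
(5) 1.25(155.3) + 1.5(29.5) + 0.5(37.5) = 257.1
Combination 1 governs: P_u = 330.2 kN.

330.2 kN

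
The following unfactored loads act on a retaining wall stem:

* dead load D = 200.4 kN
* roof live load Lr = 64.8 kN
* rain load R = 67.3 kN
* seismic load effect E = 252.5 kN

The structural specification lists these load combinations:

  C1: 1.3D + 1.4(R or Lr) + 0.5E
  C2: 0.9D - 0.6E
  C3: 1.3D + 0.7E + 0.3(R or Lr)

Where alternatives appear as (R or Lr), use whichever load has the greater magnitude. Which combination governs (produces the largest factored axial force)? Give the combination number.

(R or Lr) → R = 67.3 kN.
C1: 1.3(200.4) + 1.4(67.3) + 0.5(252.5) = 260.5 + 94.2 + 126.3 = 481.0
C2: 0.9(200.4) - 0.6(252.5) = 180.4 - 151.5 = 28.9
C3: 1.3(200.4) + 0.7(252.5) + 0.3(67.3) = 260.5 + 176.8 + 20.2 = 457.5
The largest value is 481.0 kN from combination 1.

Combination 1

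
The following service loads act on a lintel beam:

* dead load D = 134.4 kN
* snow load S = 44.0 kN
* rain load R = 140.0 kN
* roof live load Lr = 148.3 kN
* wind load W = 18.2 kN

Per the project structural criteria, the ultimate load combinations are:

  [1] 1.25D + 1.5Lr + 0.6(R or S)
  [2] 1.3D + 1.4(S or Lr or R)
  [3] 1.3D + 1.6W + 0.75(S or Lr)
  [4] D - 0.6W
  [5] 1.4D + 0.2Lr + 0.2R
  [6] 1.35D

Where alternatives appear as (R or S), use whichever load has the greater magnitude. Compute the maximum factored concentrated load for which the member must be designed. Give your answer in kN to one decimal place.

(R or S) → R = 140.0 kN; (S or Lr or R) → Lr = 148.3 kN; (S or Lr) → Lr = 148.3 kN.
[1] 1.25(134.4) + 1.5(148.3) + 0.6(140.0) = 168.0 + 222.5 + 84.0 = 474.5
[2] 1.3(134.4) + 1.4(148.3) = 174.7 + 207.6 = 382.3
[3] 1.3(134.4) + 1.6(18.2) + 0.75(148.3) = 315.1
[4] 1.0(134.4) - 0.6(18.2) = 134.4 - 10.9 = 123.5
[5] 1.4(134.4) + 0.2(148.3) + 0.2(140.0) = 245.8
[6] 1.35(134.4) = 181.4
The controlling combination is 1, giving 474.5 kN.

474.5 kN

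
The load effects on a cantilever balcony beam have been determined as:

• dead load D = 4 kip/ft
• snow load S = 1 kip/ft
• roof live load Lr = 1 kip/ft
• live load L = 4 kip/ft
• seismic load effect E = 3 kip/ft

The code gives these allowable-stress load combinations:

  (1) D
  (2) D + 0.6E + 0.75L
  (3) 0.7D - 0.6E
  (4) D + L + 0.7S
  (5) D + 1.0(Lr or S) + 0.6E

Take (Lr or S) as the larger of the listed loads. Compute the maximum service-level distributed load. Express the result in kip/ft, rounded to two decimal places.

(Lr or S) → Lr = 1 kip/ft.
(1) 1.0(4) = 4.00
(2) 1.0(4) + 0.6(3) + 0.75(4) = 4.00 + 1.80 + 3.00 = 8.80
(3) 0.7(4) - 0.6(3) = 2.80 - 1.80 = 1.00
(4) 1.0(4) + 1.0(4) + 0.7(1) = 4.00 + 4.00 + 0.70 = 8.70
(5) 1.0(4) + 1.0(1) + 0.6(3) = 4.00 + 1.00 + 1.80 = 6.80
The controlling combination is 2, giving 8.80 kip/ft.

8.80 kip/ft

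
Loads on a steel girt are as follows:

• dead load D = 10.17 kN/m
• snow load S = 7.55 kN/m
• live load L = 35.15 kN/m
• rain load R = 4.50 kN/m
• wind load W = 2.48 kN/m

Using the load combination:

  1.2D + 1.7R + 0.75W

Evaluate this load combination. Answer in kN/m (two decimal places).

1.2(10.17) + 1.7(4.50) + 0.75(2.48) = 21.71
w_u = 21.71 kN/m.

21.71 kN/m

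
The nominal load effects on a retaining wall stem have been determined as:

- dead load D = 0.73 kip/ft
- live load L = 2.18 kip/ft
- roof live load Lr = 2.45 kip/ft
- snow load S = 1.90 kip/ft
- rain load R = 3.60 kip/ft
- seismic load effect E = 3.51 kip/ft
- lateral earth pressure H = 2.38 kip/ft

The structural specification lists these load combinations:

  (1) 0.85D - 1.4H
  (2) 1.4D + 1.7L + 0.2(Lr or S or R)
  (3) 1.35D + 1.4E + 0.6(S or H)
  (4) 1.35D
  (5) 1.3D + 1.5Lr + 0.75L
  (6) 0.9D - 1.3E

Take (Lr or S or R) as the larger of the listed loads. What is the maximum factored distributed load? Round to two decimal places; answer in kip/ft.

7.33 kip/ft

(Lr or S or R) → R = 3.60 kip/ft; (S or H) → H = 2.38 kip/ft.
(1) 0.85(0.73) - 1.4(2.38) = 0.62 - 3.33 = -2.71
(2) 1.4(0.73) + 1.7(2.18) + 0.2(3.60) = 1.02 + 3.71 + 0.72 = 5.45
(3) 1.35(0.73) + 1.4(3.51) + 0.6(2.38) = 0.99 + 4.91 + 1.43 = 7.33
(4) 1.35(0.73) = 0.99
(5) 1.3(0.73) + 1.5(2.45) + 0.75(2.18) = 6.26
(6) 0.9(0.73) - 1.3(3.51) = -3.91
Maximum is from combination 3.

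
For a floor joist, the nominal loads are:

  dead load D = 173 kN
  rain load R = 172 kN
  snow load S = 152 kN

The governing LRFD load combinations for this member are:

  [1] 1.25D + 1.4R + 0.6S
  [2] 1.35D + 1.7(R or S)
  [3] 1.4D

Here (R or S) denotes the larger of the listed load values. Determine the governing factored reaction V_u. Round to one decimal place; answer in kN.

548.3 kN

(R or S) → R = 172 kN.
[1] 1.25(173) + 1.4(172) + 0.6(152) = 216.3 + 240.8 + 91.2 = 548.3
[2] 1.35(173) + 1.7(172) = 233.6 + 292.4 = 526.0
[3] 1.4(173) = 242.2
Combination 1 governs: V_u = 548.3 kN.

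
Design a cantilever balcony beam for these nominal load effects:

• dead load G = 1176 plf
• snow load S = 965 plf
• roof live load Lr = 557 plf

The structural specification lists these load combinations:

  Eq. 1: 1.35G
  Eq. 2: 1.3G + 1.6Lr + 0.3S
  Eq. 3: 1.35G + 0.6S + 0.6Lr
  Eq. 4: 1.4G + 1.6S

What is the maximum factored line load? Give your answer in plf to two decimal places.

Eq. 1: 1.35(1176) = 1587.60
Eq. 2: 1.3(1176) + 1.6(557) + 0.3(965) = 2709.50
Eq. 3: 1.35(1176) + 0.6(965) + 0.6(557) = 2500.80
Eq. 4: 1.4(1176) + 1.6(965) = 3190.40
The controlling combination is 4, giving 3190.40 plf.

3190.40 plf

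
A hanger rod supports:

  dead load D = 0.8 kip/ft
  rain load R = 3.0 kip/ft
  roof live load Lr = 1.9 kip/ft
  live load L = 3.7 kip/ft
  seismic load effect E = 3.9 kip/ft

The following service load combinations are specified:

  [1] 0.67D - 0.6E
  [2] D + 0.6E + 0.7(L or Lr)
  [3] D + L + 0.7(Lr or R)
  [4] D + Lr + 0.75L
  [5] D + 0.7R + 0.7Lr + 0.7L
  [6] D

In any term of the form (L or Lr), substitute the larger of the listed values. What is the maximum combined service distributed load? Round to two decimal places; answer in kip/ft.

(L or Lr) → L = 3.7 kip/ft; (Lr or R) → R = 3.0 kip/ft.
[1] 0.67(0.8) - 0.6(3.9) = 0.54 - 2.34 = -1.80
[2] 1.0(0.8) + 0.6(3.9) + 0.7(3.7) = 0.80 + 2.34 + 2.59 = 5.73
[3] 1.0(0.8) + 1.0(3.7) + 0.7(3.0) = 0.80 + 3.70 + 2.10 = 6.60
[4] 1.0(0.8) + 1.0(1.9) + 0.75(3.7) = 0.80 + 1.90 + 2.78 = 5.48
[5] 1.0(0.8) + 0.7(3.0) + 0.7(1.9) + 0.7(3.7) = 0.80 + 2.10 + 1.33 + 2.59 = 6.82
[6] 1.0(0.8) = 0.80
The controlling combination is 5, giving 6.82 kip/ft.

6.82 kip/ft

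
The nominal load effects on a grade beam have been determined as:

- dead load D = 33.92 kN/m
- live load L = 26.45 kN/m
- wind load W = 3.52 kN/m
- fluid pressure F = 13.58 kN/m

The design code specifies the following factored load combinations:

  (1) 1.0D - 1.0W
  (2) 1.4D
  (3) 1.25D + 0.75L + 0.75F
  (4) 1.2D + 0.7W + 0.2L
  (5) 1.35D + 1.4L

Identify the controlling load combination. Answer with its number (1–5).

(1) 1.0(33.92) - 1.0(3.52) = 30.40
(2) 1.4(33.92) = 47.49
(3) 1.25(33.92) + 0.75(26.45) + 0.75(13.58) = 72.42
(4) 1.2(33.92) + 0.7(3.52) + 0.2(26.45) = 48.46
(5) 1.35(33.92) + 1.4(26.45) = 82.82
The largest value is 82.82 kN/m from combination 5.

Combination 5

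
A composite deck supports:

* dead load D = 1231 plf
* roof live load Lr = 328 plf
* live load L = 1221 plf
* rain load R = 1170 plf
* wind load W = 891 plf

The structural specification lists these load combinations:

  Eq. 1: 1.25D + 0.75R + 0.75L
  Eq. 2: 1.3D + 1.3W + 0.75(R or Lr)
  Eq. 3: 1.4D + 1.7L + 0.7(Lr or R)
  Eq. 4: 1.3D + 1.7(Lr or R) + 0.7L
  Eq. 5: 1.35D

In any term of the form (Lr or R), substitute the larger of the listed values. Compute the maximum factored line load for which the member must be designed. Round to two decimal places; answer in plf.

(R or Lr) → R = 1170 plf; (Lr or R) → R = 1170 plf.
Eq. 1: 1.25(1231) + 0.75(1170) + 0.75(1221) = 1538.75 + 877.50 + 915.75 = 3332.00
Eq. 2: 1.3(1231) + 1.3(891) + 0.75(1170) = 1600.30 + 1158.30 + 877.50 = 3636.10
Eq. 3: 1.4(1231) + 1.7(1221) + 0.7(1170) = 1723.40 + 2075.70 + 819.00 = 4618.10
Eq. 4: 1.3(1231) + 1.7(1170) + 0.7(1221) = 1600.30 + 1989.00 + 854.70 = 4444.00
Eq. 5: 1.35(1231) = 1661.85
Combination 3 governs: w_u = 4618.10 plf.

4618.10 plf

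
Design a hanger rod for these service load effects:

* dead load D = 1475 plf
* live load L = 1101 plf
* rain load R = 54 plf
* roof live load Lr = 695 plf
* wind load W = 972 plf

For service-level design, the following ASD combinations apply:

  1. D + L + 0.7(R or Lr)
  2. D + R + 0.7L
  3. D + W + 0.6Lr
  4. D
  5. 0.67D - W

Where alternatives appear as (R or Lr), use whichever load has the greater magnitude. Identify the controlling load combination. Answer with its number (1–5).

Combination 1

(R or Lr) → Lr = 695 plf.
1. 1.0(1475) + 1.0(1101) + 0.7(695) = 1475.0 + 1101.0 + 486.5 = 3062.5
2. 1.0(1475) + 1.0(54) + 0.7(1101) = 1475.0 + 54.0 + 770.7 = 2299.7
3. 1.0(1475) + 1.0(972) + 0.6(695) = 1475.0 + 972.0 + 417.0 = 2864.0
4. 1.0(1475) = 1475.0
5. 0.67(1475) - 1.0(972) = 988.3 - 972.0 = 16.3
The largest value is 3062.5 plf from combination 1.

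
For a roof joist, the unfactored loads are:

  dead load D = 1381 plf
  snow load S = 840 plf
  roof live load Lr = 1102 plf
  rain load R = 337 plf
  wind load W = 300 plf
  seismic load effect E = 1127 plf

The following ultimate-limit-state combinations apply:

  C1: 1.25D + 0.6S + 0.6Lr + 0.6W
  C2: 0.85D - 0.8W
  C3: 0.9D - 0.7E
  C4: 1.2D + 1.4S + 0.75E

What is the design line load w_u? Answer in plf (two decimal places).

C1: 1.25(1381) + 0.6(840) + 0.6(1102) + 0.6(300) = 1726.25 + 504.00 + 661.20 + 180.00 = 3071.45
C2: 0.85(1381) - 0.8(300) = 1173.85 - 240.00 = 933.85
C3: 0.9(1381) - 0.7(1127) = 1242.90 - 788.90 = 454.00
C4: 1.2(1381) + 1.4(840) + 0.75(1127) = 1657.20 + 1176.00 + 845.25 = 3678.45
The controlling combination is 4, giving 3678.45 plf.

3678.45 plf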